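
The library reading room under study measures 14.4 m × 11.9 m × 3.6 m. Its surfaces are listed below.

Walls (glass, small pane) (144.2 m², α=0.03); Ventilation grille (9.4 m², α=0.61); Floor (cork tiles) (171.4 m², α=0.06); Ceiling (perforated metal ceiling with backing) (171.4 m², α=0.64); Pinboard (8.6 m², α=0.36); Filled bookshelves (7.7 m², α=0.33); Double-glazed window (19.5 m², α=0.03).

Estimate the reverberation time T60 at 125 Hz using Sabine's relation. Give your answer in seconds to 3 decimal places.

Total absorption A = 144.2×0.03 + 9.4×0.61 + 171.4×0.06 + 171.4×0.64 + 8.6×0.36 + 7.7×0.33 + 19.5×0.03
  = 4.326 + 5.734 + 10.284 + 109.696 + 3.096 + 2.541 + 0.585 = 136.262 m² sabins.
Volume V = 14.4 × 11.9 × 3.6 = 616.896 m³.
T = 0.161 V/A = 0.161·616.896/136.262 = 0.729 s.

0.729 seconds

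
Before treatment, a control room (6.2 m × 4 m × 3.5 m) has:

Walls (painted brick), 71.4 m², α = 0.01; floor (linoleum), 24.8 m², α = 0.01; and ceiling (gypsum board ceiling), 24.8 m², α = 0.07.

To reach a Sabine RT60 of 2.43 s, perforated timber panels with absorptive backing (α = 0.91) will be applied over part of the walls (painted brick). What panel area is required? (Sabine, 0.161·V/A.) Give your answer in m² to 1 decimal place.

3.4

Total absorption A₁ = 71.4·0.01 + 24.8·0.01 + 24.8·0.07
  = 0.714 + 0.248 + 1.736 = 2.698 m² sabins.
V = 86.8 m³. Target absorption A₂ = 0.161 × 86.8 / 2.43 = 5.751 sabins.
Absorption to add: 5.751 − 2.698 = 3.053 sabins.
Each m² of panel replacing the walls (painted brick) adds (0.91 − 0.01) = 0.90 sabins.
Panel area = 3.053 / 0.90 = 3.4 m².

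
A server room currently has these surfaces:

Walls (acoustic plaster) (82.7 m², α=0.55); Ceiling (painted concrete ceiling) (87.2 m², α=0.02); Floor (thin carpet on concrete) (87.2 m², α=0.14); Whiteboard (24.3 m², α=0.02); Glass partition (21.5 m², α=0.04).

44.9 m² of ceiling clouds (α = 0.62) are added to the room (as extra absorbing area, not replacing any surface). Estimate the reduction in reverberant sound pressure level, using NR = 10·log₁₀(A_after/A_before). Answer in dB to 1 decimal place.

Total absorption A_before = 82.7×0.55 + 87.2×0.02 + 87.2×0.14 + 24.3×0.02 + 21.5×0.04
  = 45.485 + 1.744 + 12.208 + 0.486 + 0.860 = 60.783 m² sabins.
Added absorption = 44.9 × 0.62 = 27.838 sabins.
A_after = 60.783 + 27.838 = 88.621 sabins.
Reduction = 10 log₁₀(A_after/A_before) = 10 log₁₀(1.4580) = 1.6 dB.

1.6 dB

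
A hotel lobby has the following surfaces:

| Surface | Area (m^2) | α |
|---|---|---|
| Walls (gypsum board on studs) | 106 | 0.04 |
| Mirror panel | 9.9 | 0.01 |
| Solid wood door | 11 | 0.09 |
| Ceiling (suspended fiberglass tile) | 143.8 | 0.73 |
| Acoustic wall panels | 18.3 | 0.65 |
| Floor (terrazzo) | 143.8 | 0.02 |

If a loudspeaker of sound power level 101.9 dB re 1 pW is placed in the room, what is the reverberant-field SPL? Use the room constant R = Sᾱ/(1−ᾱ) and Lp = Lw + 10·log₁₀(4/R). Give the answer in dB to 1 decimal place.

85.5 dB

A = 125.074 sabins; S = 432.8 m^2.
ᾱ = 125.074/432.8 = 0.2890; R = Sᾱ/(1−ᾱ) = 125.074/(1−0.2890) = 175.913 m^2.
Lp = Lw + 10 log₁₀(4/R) = 101.9 -16.43 = 85.5 dB.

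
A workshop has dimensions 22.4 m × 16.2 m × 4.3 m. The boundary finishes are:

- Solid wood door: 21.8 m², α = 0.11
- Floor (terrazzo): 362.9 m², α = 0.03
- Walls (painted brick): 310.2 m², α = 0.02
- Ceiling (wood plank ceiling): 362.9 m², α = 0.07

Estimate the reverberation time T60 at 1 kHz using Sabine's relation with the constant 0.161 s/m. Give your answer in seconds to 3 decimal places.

Summing Sᵢαᵢ: 2.398 + 10.887 + 6.204 + 25.403 → A = 44.892 sabins.
Volume V = 22.4 × 16.2 × 4.3 = 1560.384 m³.
RT60 = 0.161 · V / A = 0.161 × 1560.384 / 44.892 = 5.596 s.

5.596 s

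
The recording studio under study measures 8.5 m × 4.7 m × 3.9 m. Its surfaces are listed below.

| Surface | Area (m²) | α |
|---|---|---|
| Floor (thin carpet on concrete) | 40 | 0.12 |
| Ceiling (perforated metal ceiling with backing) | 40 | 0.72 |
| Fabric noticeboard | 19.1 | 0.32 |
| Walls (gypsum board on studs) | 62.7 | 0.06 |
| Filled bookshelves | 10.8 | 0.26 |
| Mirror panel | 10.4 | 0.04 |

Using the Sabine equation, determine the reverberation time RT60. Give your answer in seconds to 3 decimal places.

0.537 s

Equivalent absorption area: A = 40×0.12 + 40×0.72 + 19.1×0.32 + 62.7×0.06 + 10.8×0.26 + 10.4×0.04 = 46.698 m².
V = 8.5·4.7·3.9 = 155.805 m³.
Sabine: RT60 = 0.161 × 155.805 / 46.698 = 0.537 s.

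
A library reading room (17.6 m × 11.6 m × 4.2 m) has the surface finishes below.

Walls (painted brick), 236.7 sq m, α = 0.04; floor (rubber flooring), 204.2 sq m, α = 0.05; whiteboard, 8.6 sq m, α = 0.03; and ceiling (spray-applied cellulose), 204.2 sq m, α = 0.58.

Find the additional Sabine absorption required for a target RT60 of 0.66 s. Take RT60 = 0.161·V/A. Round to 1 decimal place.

Total absorption A₁ = 236.7*0.04 + 204.2*0.05 + 8.6*0.03 + 204.2*0.58
  = 9.468 + 10.210 + 0.258 + 118.436 = 138.372 sq m sabins.
Target A₂ = 0.161·857.472/0.66 = 209.171 sabins (V = 857.472 m³).
ΔA = A₂ − A₁ = 209.171 − 138.372 = 70.8 sabins.

70.8 sabins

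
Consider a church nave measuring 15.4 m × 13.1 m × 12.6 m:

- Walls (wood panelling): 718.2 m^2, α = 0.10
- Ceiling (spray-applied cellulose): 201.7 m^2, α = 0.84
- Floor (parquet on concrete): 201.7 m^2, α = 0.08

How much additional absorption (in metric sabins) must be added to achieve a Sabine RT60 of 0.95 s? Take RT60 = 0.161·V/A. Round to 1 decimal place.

Total absorption A₁ = 718.2*0.10 + 201.7*0.84 + 201.7*0.08
  = 71.820 + 169.428 + 16.136 = 257.384 m^2 sabins.
Target A₂ = 0.161·2541.924/0.95 = 430.789 sabins (V = 2541.924 m³).
Shortfall: 430.789 − 257.384 = 173.4 sabins.

173.4 sabins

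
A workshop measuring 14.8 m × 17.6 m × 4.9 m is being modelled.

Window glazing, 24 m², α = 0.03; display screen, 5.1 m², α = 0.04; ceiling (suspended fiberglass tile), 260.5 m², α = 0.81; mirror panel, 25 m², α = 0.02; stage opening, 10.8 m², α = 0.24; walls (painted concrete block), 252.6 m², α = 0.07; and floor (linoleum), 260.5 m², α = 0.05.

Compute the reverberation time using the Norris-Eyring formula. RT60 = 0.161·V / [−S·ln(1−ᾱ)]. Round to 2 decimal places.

0.71 s

S = Σ Sᵢ = 838.5 m².
Absorption A = 24·0.03 + 5.1·0.04 + 260.5·0.81 + 25·0.02 + 10.8·0.24 + 252.6·0.07 + 260.5·0.05 = 245.728 sabins.
ᾱ = 245.728 / 838.5 = 0.2931.
−S·ln(1−ᾱ) = −838.5 × ln(1 − 0.2931) = 290.847.
V = 14.8 × 17.6 × 4.9 = 1276.352 m³.
RT60 = 0.161 × 1276.352 / 290.847 = 0.71 s.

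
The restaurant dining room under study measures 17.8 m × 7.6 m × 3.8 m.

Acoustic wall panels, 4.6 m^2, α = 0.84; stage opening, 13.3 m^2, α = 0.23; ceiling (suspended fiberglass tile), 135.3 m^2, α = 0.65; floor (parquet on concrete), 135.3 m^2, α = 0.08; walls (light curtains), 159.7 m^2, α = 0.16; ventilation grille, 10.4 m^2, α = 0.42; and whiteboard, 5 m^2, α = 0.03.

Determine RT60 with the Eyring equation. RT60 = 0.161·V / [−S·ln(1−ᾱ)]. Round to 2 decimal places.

0.52 s

Total surface area S = 4.6 + 13.3 + 135.3 + 135.3 + 159.7 + 10.4 + 5 = 463.6 m^2.
Σ(Sᵢαᵢ) = 4.6·0.84 + 13.3·0.23 + 135.3·0.65 + 135.3·0.08 + 159.7·0.16 + 10.4·0.42 + 5·0.03 = 135.762.
ᾱ = 135.762 / 463.6 = 0.2928.
Eyring denominator: −S ln(1−ᾱ) = 160.610.
V = 17.8 × 7.6 × 3.8 = 514.064 m³.
T = 0.161·V/[−S·ln(1−ᾱ)] = 0.161·514.064/160.610 = 0.52 s.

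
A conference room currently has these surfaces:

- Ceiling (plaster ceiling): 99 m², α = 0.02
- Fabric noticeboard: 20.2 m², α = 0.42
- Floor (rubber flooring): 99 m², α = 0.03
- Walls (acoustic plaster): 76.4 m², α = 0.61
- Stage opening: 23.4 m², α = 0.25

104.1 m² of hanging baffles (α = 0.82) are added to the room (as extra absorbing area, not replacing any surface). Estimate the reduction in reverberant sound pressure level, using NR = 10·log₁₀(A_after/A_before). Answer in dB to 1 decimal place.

3.6 dB

Equivalent absorption area: A_before = 99·0.02 + 20.2·0.42 + 99·0.03 + 76.4·0.61 + 23.4·0.25 = 65.888 m².
Added absorption = 104.1 × 0.82 = 85.362 sabins.
New total A_after = 151.250 sabins.
Reduction = 10 log₁₀(A_after/A_before) = 10 log₁₀(2.2956) = 3.6 dB.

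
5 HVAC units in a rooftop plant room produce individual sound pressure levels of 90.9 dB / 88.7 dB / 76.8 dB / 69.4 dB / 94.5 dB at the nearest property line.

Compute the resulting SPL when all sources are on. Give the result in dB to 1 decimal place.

Sum in the linear (power) domain: Σ 10^(Lᵢ/10) = 10^(90.9/10) + 10^(88.7/10) + 10^(76.8/10) + 10^(69.4/10) + 10^(94.5/10) = 4.847e+09.
Back to dB: 10·log₁₀ Σ = 96.9 dB.

96.9 dB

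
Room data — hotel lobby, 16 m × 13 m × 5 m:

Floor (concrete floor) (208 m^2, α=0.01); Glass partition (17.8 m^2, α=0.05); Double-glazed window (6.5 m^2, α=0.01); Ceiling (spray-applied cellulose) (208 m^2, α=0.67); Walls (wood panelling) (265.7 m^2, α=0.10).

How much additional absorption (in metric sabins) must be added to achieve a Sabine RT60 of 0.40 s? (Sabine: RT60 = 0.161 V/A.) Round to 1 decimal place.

249.6 sabins

Equivalent absorption area: A₁ = 208·0.01 + 17.8·0.05 + 6.5·0.01 + 208·0.67 + 265.7·0.10 = 168.965 m^2.
For T = 0.40 s, need A₂ = 0.161·V/T = 0.161·1040/0.40 = 418.600 sabins.
ΔA = A₂ − A₁ = 418.600 − 168.965 = 249.6 sabins.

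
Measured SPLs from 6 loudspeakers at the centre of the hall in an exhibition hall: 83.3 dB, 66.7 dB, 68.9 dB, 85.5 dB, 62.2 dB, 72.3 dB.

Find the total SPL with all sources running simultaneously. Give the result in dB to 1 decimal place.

87.8 dB

Converting to relative power and adding: 10^(83.3/10) + 10^(66.7/10) + 10^(68.9/10) + 10^(85.5/10) + 10^(62.2/10) + 10^(72.3/10) = 5.997e+08.
Back to dB: 10·log₁₀ Σ = 87.8 dB.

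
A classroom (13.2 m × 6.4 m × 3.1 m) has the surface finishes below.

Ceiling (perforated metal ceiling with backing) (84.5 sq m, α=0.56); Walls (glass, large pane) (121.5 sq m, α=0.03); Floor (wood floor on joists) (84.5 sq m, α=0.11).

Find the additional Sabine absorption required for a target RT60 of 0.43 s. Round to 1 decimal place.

Summing Sᵢαᵢ: 47.320 + 3.645 + 9.295 → A₁ = 60.260 sabins.
V = 261.888 m³. Required absorption A₂ = 0.161 × 261.888 / 0.43 = 98.056 sabins.
Additional absorption ΔA = 98.056 − 60.260 = 37.8 sabins.

37.8 sabins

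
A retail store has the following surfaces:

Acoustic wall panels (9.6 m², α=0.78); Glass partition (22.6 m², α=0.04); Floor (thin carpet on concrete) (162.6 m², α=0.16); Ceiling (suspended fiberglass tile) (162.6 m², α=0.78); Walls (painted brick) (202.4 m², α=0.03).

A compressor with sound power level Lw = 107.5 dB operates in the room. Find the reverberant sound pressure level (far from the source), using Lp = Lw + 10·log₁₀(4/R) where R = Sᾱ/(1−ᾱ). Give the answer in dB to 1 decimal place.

A = 167.308 sabins; S = 559.8 m².
ᾱ = 0.2989, so room constant R = A/(1−ᾱ) = 238.636 m².
Lp = Lw + 10 log₁₀(4/R) = 107.5 -17.76 = 89.7 dB.

89.7 dB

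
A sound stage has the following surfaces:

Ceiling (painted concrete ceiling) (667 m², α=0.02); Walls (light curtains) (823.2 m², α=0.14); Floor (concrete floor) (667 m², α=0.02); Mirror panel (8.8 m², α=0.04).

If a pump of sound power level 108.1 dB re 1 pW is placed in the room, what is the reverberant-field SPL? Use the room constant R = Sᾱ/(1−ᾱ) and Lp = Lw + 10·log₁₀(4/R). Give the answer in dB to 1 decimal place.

92.3 dB

Σ(Sᵢαᵢ) = 667×0.02 + 823.2×0.14 + 667×0.02 + 8.8×0.04 = 142.280; total area S = 2166.0 m².
ᾱ = 142.280/2166.0 = 0.0657; R = Sᾱ/(1−ᾱ) = 142.280/(1−0.0657) = 152.285 m².
Lp = Lw + 10 log₁₀(4/R) = 108.1 -15.81 = 92.3 dB.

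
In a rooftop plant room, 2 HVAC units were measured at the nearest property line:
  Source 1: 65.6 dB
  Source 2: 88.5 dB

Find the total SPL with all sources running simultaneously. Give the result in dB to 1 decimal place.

Converting to relative power and adding: 10^(65.6/10) + 10^(88.5/10) = 7.116e+08.
Combined level = 10 log₁₀(7.116e+08) = 88.5 dB.

88.5 dB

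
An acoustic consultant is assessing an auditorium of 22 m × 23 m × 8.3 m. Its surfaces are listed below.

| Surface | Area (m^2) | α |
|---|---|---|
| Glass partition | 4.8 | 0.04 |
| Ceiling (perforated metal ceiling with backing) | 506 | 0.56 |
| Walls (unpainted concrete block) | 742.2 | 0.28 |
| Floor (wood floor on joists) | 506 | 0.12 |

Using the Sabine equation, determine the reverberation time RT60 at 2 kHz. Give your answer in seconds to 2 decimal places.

A = Σ Sᵢαᵢ = 4.8×0.04 + 506×0.56 + 742.2×0.28 + 506×0.12 = 552.088 sabins.
V = 22·23·8.3 = 4199.8 m³.
T = 0.161 V/A = 0.161·4199.8/552.088 = 1.22 s.

1.22 s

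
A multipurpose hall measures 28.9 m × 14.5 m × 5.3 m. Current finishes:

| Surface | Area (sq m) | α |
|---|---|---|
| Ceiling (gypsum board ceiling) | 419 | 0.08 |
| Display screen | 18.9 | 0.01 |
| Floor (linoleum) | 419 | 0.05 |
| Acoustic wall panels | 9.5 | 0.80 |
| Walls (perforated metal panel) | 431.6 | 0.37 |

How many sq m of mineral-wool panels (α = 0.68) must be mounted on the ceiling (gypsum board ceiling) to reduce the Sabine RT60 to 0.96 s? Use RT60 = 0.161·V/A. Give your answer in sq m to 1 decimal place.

250.9

A₁ = Σ Sᵢαᵢ = 419*0.08 + 18.9*0.01 + 419*0.05 + 9.5*0.80 + 431.6*0.37 = 221.951 sabins.
Required A₂ = 0.161·2220.965/0.96 = 372.474 sabins.
Absorption to add: 372.474 − 221.951 = 150.523 sabins.
Net gain per sq m: Δα = 0.68 − 0.08 = 0.60.
Area = ΔA/Δα = 150.523/0.60 = 250.9 sq m.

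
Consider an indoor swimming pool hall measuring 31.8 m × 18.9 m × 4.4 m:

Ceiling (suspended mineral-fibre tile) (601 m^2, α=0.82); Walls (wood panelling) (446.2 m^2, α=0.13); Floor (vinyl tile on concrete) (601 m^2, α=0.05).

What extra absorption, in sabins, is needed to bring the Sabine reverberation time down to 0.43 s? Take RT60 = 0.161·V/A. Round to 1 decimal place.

Summing Sᵢαᵢ: 492.820 + 58.006 + 30.050 → A₁ = 580.876 sabins.
V = 2644.488 m³. Required absorption A₂ = 0.161 × 2644.488 / 0.43 = 990.146 sabins.
Shortfall: 990.146 − 580.876 = 409.3 sabins.

409.3 sabins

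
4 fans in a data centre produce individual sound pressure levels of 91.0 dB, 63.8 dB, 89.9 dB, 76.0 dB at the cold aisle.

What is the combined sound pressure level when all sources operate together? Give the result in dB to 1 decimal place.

Converting to relative power and adding: 10^(91.0/10) + 10^(63.8/10) + 10^(89.9/10) + 10^(76.0/10) = 2.278e+09.
Back to dB: 10·log₁₀ Σ = 93.6 dB.

93.6 dB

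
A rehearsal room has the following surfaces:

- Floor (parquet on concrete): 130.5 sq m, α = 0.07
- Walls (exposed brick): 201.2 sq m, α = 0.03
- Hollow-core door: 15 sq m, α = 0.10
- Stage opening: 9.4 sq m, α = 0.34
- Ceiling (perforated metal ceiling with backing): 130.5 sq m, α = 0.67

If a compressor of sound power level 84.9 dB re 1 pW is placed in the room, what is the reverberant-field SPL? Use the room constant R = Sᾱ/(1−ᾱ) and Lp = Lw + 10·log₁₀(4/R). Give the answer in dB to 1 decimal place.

69.5 dB

A = 107.302 sabins; S = 486.6 sq m.
ᾱ = 0.2205, so room constant R = A/(1−ᾱ) = 137.655 sq m.
Lp = 84.9 + 10·log₁₀(4/137.655) = 84.9 + (-15.37) = 69.5 dB.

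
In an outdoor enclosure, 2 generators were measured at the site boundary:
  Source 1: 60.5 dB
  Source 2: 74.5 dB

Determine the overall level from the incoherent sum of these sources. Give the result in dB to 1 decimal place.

74.7 dB

Sum in the linear (power) domain: Σ 10^(Lᵢ/10) = 10^(60.5/10) + 10^(74.5/10) = 2.931e+07.
L_total = 10·log₁₀(2.931e+07) = 74.7 dB.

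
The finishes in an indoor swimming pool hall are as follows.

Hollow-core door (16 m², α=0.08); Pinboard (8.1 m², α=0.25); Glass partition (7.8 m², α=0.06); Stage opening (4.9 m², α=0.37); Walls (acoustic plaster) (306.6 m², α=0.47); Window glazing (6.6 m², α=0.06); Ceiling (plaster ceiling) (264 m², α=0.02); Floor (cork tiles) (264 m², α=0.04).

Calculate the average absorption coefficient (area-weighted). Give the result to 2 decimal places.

S = Σ Sᵢ = 16 + 8.1 + 7.8 + 4.9 + 306.6 + 6.6 + 264 + 264 = 878.0 m².
Σ(Sᵢαᵢ) = 16×0.08 + 8.1×0.25 + 7.8×0.06 + 4.9×0.37 + 306.6×0.47 + 6.6×0.06 + 264×0.02 + 264×0.04 = 165.924.
ᾱ = 165.924 / 878.0 = 0.19.

0.19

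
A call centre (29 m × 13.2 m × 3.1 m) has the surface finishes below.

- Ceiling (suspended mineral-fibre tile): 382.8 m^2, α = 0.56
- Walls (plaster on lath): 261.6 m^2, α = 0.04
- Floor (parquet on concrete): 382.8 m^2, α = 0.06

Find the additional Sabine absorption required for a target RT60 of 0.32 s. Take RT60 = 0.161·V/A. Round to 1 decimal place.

349.2 sabins

Summing Sᵢαᵢ: 214.368 + 10.464 + 22.968 → A₁ = 247.800 sabins.
For T = 0.32 s, need A₂ = 0.161·V/T = 0.161·1186.68/0.32 = 597.048 sabins.
Additional absorption ΔA = 597.048 − 247.800 = 349.2 sabins.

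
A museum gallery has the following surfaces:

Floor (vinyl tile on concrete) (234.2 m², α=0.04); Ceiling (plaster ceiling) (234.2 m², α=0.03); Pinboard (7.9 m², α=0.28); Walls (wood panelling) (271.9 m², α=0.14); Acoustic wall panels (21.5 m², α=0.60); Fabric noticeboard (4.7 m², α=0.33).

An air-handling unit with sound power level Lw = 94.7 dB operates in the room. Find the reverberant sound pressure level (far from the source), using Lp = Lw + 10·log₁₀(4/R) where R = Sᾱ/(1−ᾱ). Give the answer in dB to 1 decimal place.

81.8 dB

A = 71.123 sabins; S = 774.4 m².
ᾱ = 71.123/774.4 = 0.0918; R = Sᾱ/(1−ᾱ) = 71.123/(1−0.0918) = 78.312 m².
Lp = 94.7 + 10·log₁₀(4/78.312) = 94.7 + (-12.92) = 81.8 dB.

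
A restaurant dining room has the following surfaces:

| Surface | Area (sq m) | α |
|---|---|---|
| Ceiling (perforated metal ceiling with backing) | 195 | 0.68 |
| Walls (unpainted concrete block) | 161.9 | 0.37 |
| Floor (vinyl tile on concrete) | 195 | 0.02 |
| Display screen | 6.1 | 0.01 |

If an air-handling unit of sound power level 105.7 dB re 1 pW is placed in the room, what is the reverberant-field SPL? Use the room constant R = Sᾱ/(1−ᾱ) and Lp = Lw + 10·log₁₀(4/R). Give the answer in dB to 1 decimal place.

86.9 dB

Σ(Sᵢαᵢ) = 195·0.68 + 161.9·0.37 + 195·0.02 + 6.1·0.01 = 196.464; total area S = 558.0 sq m.
ᾱ = 0.3521, so room constant R = A/(1−ᾱ) = 303.232 sq m.
Lp = 105.7 + 10·log₁₀(4/303.232) = 105.7 + (-18.80) = 86.9 dB.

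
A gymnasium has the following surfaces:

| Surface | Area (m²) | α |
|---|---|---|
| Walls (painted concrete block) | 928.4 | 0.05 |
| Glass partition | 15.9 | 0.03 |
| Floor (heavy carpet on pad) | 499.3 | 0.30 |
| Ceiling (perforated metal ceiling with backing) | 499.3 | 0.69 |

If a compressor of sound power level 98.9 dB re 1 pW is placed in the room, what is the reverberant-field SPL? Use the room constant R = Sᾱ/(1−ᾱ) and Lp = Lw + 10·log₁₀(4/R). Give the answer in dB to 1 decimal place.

Σ(Sᵢαᵢ) = 928.4·0.05 + 15.9·0.03 + 499.3·0.30 + 499.3·0.69 = 541.204; total area S = 1942.9 m².
ᾱ = 0.2786, so room constant R = A/(1−ᾱ) = 750.213 m².
Lp = Lw + 10 log₁₀(4/R) = 98.9 -22.73 = 76.2 dB.

76.2 dB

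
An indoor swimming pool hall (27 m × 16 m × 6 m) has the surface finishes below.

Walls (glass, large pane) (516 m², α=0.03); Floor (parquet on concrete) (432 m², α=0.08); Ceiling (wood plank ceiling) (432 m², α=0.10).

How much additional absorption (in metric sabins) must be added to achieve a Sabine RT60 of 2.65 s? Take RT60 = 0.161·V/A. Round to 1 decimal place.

64.2 sabins

Summing Sᵢαᵢ: 15.480 + 34.560 + 43.200 → A₁ = 93.240 sabins.
For T = 2.65 s, need A₂ = 0.161·V/T = 0.161·2592/2.65 = 157.476 sabins.
Additional absorption ΔA = 157.476 − 93.240 = 64.2 sabins.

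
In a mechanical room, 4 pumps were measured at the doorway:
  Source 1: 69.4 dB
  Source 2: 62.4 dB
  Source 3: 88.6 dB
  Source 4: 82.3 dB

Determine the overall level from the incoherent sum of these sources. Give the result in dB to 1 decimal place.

89.6 dB

Σ 10^(Lᵢ/10) = 9.047e+08.
Back to dB: 10·log₁₀ Σ = 89.6 dB.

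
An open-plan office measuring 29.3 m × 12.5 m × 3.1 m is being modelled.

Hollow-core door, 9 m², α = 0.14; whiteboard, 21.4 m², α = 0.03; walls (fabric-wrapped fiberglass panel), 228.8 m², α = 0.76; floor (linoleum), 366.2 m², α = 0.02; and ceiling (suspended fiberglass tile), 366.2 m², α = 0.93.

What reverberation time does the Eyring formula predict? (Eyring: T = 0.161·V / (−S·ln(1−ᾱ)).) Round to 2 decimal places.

Total surface area S = 9 + 21.4 + 228.8 + 366.2 + 366.2 = 991.6 m².
Absorption A = 9·0.14 + 21.4·0.03 + 228.8·0.76 + 366.2·0.02 + 366.2·0.93 = 523.680 sabins.
Mean coefficient ᾱ = A/S = 0.5281.
−S·ln(1−ᾱ) = −991.6 × ln(1 − 0.5281) = 744.680.
V = 29.3 × 12.5 × 3.1 = 1135.375 m³.
RT60 = 0.161 × 1135.375 / 744.680 = 0.25 s.

0.25 s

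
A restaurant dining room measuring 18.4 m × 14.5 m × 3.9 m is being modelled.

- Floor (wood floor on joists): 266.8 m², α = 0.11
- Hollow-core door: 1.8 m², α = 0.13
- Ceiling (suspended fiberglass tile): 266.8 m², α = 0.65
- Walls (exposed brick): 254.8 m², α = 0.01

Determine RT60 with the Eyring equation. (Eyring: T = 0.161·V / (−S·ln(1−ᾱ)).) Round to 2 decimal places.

Total surface area S = 266.8 + 1.8 + 266.8 + 254.8 = 790.2 m².
Σ(Sᵢαᵢ) = 266.8×0.11 + 1.8×0.13 + 266.8×0.65 + 254.8×0.01 = 205.550.
Mean coefficient ᾱ = A/S = 0.2601.
Eyring denominator: −S ln(1−ᾱ) = 238.040.
V = 18.4 × 14.5 × 3.9 = 1040.52 m³.
T = 0.161·V/[−S·ln(1−ᾱ)] = 0.161·1040.52/238.040 = 0.70 s.

0.70 s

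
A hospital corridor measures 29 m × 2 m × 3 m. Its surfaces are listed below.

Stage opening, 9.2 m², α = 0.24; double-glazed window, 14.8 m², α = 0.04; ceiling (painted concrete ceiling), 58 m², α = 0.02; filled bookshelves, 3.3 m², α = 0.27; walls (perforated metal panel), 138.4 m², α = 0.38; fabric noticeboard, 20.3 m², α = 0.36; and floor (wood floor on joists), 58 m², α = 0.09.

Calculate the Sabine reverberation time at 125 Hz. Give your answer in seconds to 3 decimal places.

Summing Sᵢαᵢ: 2.208 + 0.592 + 1.160 + 0.891 + 52.592 + 7.308 + 5.220 → A = 69.971 sabins.
Room volume: 174 m³.
RT60 = 0.161 · V / A = 0.161 × 174 / 69.971 = 0.400 s.

0.400 seconds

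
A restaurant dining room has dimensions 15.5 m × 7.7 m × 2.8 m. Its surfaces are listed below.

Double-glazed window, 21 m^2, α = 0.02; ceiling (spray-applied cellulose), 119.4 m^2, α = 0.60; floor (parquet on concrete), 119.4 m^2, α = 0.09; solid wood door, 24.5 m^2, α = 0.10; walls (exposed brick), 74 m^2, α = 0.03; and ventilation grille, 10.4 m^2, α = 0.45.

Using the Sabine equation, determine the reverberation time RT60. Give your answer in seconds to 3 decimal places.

Equivalent absorption area: A = 21×0.02 + 119.4×0.60 + 119.4×0.09 + 24.5×0.10 + 74×0.03 + 10.4×0.45 = 92.156 m^2.
V = 15.5·7.7·2.8 = 334.18 m³.
RT60 = 0.161 · V / A = 0.161 × 334.18 / 92.156 = 0.584 s.

0.584 sec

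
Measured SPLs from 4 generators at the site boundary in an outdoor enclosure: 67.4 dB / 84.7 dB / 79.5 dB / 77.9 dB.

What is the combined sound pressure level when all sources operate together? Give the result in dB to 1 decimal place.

Sum in the linear (power) domain: Σ 10^(Lᵢ/10) = 10^(67.4/10) + 10^(84.7/10) + 10^(79.5/10) + 10^(77.9/10) = 4.514e+08.
Back to dB: 10·log₁₀ Σ = 86.5 dB.

86.5 dB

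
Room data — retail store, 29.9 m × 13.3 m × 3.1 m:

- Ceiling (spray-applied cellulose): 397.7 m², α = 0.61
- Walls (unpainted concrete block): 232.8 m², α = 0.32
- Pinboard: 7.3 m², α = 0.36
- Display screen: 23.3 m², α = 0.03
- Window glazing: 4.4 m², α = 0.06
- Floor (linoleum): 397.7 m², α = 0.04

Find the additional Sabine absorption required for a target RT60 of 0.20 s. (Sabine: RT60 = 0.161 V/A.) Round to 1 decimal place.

Total absorption A₁ = 397.7*0.61 + 232.8*0.32 + 7.3*0.36 + 23.3*0.03 + 4.4*0.06 + 397.7*0.04
  = 242.597 + 74.496 + 2.628 + 0.699 + 0.264 + 15.908 = 336.592 m² sabins.
Target A₂ = 0.161·1232.777/0.20 = 992.385 sabins (V = 1232.777 m³).
ΔA = A₂ − A₁ = 992.385 − 336.592 = 655.8 sabins.

655.8 sabins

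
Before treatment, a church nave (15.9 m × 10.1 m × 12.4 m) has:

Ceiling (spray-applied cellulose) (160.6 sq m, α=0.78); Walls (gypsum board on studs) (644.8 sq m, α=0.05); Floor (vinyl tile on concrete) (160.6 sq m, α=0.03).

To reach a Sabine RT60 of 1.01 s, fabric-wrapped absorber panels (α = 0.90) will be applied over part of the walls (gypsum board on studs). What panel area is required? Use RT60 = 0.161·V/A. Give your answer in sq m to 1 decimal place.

182.5

Summing Sᵢαᵢ: 125.268 + 32.240 + 4.818 → A₁ = 162.326 sabins.
V = 1991.316 m³. Target absorption A₂ = 0.161 × 1991.316 / 1.01 = 317.428 sabins.
ΔA needed = 317.428 − 162.326 = 155.102 sabins.
Net gain per sq m: Δα = 0.90 − 0.05 = 0.85.
Panel area = 155.102 / 0.85 = 182.5 sq m.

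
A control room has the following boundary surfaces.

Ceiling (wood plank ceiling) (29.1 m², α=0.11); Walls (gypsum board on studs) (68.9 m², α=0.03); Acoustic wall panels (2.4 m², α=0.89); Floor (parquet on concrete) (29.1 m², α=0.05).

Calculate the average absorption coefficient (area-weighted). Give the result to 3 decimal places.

0.068

Total surface area S = 129.5 m².
Weighted sum Σ Sα = 8.859.
ᾱ = A/S = 0.068.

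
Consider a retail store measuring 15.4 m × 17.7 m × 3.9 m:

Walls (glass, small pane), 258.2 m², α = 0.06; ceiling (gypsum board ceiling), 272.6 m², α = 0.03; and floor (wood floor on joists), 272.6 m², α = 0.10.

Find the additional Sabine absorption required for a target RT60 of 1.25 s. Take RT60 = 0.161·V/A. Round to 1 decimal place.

86.0 sabins

Summing Sᵢαᵢ: 15.492 + 8.178 + 27.260 → A₁ = 50.930 sabins.
For T = 1.25 s, need A₂ = 0.161·V/T = 0.161·1063.062/1.25 = 136.922 sabins.
Additional absorption ΔA = 136.922 − 50.930 = 86.0 sabins.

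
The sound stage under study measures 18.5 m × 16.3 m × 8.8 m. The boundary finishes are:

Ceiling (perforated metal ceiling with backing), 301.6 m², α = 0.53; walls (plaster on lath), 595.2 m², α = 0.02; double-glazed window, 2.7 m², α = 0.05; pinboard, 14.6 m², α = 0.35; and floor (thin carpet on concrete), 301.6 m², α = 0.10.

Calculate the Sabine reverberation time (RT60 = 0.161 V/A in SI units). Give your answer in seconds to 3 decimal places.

2.062 s

Total absorption A = 301.6·0.53 + 595.2·0.02 + 2.7·0.05 + 14.6·0.35 + 301.6·0.10
  = 159.848 + 11.904 + 0.135 + 5.110 + 30.160 = 207.157 m² sabins.
Volume V = 18.5 × 16.3 × 8.8 = 2653.64 m³.
Sabine: RT60 = 0.161 × 2653.64 / 207.157 = 2.062 s.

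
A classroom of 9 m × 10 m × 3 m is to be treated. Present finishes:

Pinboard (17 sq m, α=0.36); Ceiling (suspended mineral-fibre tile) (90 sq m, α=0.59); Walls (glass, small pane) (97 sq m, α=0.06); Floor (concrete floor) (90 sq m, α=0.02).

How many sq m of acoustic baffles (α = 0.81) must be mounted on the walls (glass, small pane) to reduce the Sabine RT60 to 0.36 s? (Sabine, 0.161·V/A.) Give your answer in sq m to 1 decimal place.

71.9

Equivalent absorption area: A₁ = 17·0.36 + 90·0.59 + 97·0.06 + 90·0.02 = 66.840 sq m.
Required A₂ = 0.161·270/0.36 = 120.750 sabins.
Absorption to add: 120.750 − 66.840 = 53.910 sabins.
Each sq m of panel replacing the walls (glass, small pane) adds (0.81 − 0.06) = 0.75 sabins.
Area = ΔA/Δα = 53.910/0.75 = 71.9 sq m.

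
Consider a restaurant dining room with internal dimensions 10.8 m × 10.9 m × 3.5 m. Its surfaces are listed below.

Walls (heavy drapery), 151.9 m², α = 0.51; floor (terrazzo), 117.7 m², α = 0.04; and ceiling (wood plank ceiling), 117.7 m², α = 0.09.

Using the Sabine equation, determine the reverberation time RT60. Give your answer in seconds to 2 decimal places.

A = Σ Sᵢαᵢ = 151.9*0.51 + 117.7*0.04 + 117.7*0.09 = 92.770 sabins.
Volume V = 10.8 × 10.9 × 3.5 = 412.02 m³.
T = 0.161 V/A = 0.161·412.02/92.770 = 0.72 s.

0.72 s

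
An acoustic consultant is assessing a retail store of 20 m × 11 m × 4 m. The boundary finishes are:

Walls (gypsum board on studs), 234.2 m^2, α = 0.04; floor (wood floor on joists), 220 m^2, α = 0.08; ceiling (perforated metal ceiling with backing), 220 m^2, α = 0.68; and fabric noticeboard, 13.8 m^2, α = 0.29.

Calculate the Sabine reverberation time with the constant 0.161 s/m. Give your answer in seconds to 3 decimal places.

0.785 s

Summing Sᵢαᵢ: 9.368 + 17.600 + 149.600 + 4.002 → A = 180.570 sabins.
Room volume: 880 m³.
Sabine: RT60 = 0.161 × 880 / 180.570 = 0.785 s.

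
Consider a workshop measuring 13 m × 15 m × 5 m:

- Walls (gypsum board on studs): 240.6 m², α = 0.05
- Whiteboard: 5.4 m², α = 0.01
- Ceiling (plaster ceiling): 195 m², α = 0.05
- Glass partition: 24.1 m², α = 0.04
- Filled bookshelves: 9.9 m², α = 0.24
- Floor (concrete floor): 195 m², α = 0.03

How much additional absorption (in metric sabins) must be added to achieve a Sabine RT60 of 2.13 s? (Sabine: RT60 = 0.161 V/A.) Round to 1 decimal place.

42.7 sabins

Total absorption A₁ = 240.6×0.05 + 5.4×0.01 + 195×0.05 + 24.1×0.04 + 9.9×0.24 + 195×0.03
  = 12.030 + 0.054 + 9.750 + 0.964 + 2.376 + 5.850 = 31.024 m² sabins.
V = 975 m³. Required absorption A₂ = 0.161 × 975 / 2.13 = 73.697 sabins.
Additional absorption ΔA = 73.697 − 31.024 = 42.7 sabins.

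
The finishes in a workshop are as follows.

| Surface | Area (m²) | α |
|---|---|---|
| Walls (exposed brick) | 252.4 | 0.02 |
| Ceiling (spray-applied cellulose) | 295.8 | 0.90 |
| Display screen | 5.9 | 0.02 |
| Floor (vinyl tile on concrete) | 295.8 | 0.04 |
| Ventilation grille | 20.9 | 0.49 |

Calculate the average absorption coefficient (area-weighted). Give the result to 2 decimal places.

Total surface area S = 870.8 m².
Weighted sum Σ Sα = 293.459.
ᾱ = 293.459 / 870.8 = 0.34.

0.34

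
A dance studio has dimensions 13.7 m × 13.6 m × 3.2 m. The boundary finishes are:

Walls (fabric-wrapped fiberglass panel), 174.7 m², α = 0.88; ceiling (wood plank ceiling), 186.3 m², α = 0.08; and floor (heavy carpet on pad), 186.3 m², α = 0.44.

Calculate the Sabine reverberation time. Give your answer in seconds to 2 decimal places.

0.38 s

Equivalent absorption area: A = 174.7*0.88 + 186.3*0.08 + 186.3*0.44 = 250.612 m².
V = 13.7·13.6·3.2 = 596.224 m³.
T = 0.161 V/A = 0.161·596.224/250.612 = 0.38 s.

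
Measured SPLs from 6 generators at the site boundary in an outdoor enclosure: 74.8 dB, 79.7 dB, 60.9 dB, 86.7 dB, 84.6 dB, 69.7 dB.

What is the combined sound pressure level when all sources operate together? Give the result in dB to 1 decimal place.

Converting to relative power and adding: 10^(74.8/10) + 10^(79.7/10) + 10^(60.9/10) + 10^(86.7/10) + 10^(84.6/10) + 10^(69.7/10) = 8.902e+08.
Back to dB: 10·log₁₀ Σ = 89.5 dB.

89.5 dB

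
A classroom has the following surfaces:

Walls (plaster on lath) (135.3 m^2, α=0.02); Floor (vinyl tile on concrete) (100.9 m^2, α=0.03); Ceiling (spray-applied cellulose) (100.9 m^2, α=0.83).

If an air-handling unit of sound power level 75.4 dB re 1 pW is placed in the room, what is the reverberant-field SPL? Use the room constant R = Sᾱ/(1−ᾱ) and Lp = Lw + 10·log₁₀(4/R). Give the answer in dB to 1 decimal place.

A = 89.480 sabins; S = 337.1 m^2.
ᾱ = 89.480/337.1 = 0.2654; R = Sᾱ/(1−ᾱ) = 89.480/(1−0.2654) = 121.808 m^2.
Lp = Lw + 10 log₁₀(4/R) = 75.4 -14.84 = 60.6 dB.

60.6 dB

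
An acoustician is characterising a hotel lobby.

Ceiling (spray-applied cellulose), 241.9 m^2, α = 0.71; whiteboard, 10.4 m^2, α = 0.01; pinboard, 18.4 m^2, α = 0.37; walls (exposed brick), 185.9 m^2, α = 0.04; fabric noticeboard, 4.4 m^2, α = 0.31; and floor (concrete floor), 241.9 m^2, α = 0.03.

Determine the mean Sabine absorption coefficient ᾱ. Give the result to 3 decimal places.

0.277

S = Σ Sᵢ = 241.9 + 10.4 + 18.4 + 185.9 + 4.4 + 241.9 = 702.9 m^2.
Σ(Sᵢαᵢ) = 241.9·0.71 + 10.4·0.01 + 18.4·0.37 + 185.9·0.04 + 4.4·0.31 + 241.9·0.03 = 194.718.
ᾱ = 194.718 / 702.9 = 0.277.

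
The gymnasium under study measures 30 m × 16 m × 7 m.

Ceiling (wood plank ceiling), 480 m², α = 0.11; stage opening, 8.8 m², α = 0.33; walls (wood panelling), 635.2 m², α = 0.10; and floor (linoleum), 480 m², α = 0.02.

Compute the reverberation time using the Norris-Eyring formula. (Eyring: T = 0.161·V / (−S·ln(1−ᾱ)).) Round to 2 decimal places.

S = Σ Sᵢ = 1604.0 m².
Absorption A = 480·0.11 + 8.8·0.33 + 635.2·0.10 + 480·0.02 = 128.824 sabins.
Mean coefficient ᾱ = A/S = 0.0803.
−S·ln(1−ᾱ) = −1604.0 × ln(1 − 0.0803) = 134.267.
V = 30 × 16 × 7 = 3360 m³.
RT60 = 0.161 × 3360 / 134.267 = 4.03 s.

4.03 sec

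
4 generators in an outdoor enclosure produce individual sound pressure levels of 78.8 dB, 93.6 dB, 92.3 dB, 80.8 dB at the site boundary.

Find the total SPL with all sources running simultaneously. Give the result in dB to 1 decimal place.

Converting to relative power and adding: 10^(78.8/10) + 10^(93.6/10) + 10^(92.3/10) + 10^(80.8/10) = 4.185e+09.
Combined level = 10 log₁₀(4.185e+09) = 96.2 dB.

96.2 dB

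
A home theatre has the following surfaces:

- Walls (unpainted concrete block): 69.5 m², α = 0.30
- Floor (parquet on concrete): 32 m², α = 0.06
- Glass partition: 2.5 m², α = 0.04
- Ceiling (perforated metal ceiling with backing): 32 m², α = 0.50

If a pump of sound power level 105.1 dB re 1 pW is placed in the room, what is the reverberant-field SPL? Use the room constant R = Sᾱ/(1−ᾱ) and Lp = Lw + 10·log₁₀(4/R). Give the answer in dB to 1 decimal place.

A = 38.870 sabins; S = 136.0 m².
ᾱ = 0.2858, so room constant R = A/(1−ᾱ) = 54.425 m².
Lp = 105.1 + 10·log₁₀(4/54.425) = 105.1 + (-11.34) = 93.8 dB.

93.8 dB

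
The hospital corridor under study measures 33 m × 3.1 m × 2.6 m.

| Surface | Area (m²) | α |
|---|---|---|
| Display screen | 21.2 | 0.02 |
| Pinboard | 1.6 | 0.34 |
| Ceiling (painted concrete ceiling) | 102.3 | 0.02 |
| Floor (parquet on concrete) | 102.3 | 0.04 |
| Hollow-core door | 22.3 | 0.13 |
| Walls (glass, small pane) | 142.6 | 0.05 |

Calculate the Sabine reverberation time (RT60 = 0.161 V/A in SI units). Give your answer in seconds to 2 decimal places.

2.50 s

Equivalent absorption area: A = 21.2·0.02 + 1.6·0.34 + 102.3·0.02 + 102.3·0.04 + 22.3·0.13 + 142.6·0.05 = 17.135 m².
Volume V = 33 × 3.1 × 2.6 = 265.98 m³.
Sabine: RT60 = 0.161 × 265.98 / 17.135 = 2.50 s.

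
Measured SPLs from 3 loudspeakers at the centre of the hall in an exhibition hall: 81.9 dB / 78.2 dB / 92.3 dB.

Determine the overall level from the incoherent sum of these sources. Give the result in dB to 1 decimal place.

Converting to relative power and adding: 10^(81.9/10) + 10^(78.2/10) + 10^(92.3/10) = 1.919e+09.
Combined level = 10 log₁₀(1.919e+09) = 92.8 dB.

92.8 dB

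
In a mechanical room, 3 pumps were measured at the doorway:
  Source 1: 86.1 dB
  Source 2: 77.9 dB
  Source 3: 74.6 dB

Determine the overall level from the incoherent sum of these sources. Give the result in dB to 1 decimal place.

87.0 dB

Σ 10^(Lᵢ/10) = 4.979e+08.
Back to dB: 10·log₁₀ Σ = 87.0 dB.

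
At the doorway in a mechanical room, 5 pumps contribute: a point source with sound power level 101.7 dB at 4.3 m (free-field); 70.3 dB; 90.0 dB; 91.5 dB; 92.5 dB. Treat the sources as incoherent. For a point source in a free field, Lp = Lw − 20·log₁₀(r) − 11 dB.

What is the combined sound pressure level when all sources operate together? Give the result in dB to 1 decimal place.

96.3 dB

Source at 4.3 m: Lp = 101.7 − 20·log₁₀(4.3) − 11 = 78.0 dB.
Sum in the linear (power) domain: Σ 10^(Lᵢ/10) = 10^(78.0/10) + 10^(70.3/10) + 10^(90.0/10) + 10^(91.5/10) + 10^(92.5/10) = 4.265e+09.
Combined level = 10 log₁₀(4.265e+09) = 96.3 dB.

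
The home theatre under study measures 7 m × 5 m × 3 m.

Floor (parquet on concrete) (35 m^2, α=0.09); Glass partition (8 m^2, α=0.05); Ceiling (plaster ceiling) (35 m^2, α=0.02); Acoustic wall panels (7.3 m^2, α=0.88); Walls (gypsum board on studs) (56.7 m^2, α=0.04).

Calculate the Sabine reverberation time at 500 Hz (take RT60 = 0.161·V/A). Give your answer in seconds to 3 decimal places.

1.306 seconds

Total absorption A = 35·0.09 + 8·0.05 + 35·0.02 + 7.3·0.88 + 56.7·0.04
  = 3.150 + 0.400 + 0.700 + 6.424 + 2.268 = 12.942 m^2 sabins.
Room volume: 105 m³.
Sabine: RT60 = 0.161 × 105 / 12.942 = 1.306 s.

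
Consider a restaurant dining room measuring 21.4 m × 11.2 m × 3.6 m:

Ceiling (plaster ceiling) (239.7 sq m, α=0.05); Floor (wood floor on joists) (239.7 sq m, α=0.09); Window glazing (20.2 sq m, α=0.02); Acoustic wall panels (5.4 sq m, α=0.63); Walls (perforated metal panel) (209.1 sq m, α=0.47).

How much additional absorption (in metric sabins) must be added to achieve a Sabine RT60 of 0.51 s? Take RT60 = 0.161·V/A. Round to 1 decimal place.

136.7 sabins

Summing Sᵢαᵢ: 11.985 + 21.573 + 0.404 + 3.402 + 98.277 → A₁ = 135.641 sabins.
For T = 0.51 s, need A₂ = 0.161·V/T = 0.161·862.848/0.51 = 272.389 sabins.
ΔA = A₂ − A₁ = 272.389 − 135.641 = 136.7 sabins.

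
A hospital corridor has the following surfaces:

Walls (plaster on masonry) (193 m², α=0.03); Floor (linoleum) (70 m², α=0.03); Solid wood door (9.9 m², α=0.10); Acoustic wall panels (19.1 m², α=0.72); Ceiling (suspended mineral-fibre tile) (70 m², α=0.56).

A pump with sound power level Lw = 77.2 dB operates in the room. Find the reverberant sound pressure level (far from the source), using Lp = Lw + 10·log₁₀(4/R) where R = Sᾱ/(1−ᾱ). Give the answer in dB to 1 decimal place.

Σ(Sᵢαᵢ) = 193×0.03 + 70×0.03 + 9.9×0.10 + 19.1×0.72 + 70×0.56 = 61.832; total area S = 362.0 m².
ᾱ = 61.832/362.0 = 0.1708; R = Sᾱ/(1−ᾱ) = 61.832/(1−0.1708) = 74.568 m².
Lp = Lw + 10 log₁₀(4/R) = 77.2 -12.70 = 64.5 dB.

64.5 dB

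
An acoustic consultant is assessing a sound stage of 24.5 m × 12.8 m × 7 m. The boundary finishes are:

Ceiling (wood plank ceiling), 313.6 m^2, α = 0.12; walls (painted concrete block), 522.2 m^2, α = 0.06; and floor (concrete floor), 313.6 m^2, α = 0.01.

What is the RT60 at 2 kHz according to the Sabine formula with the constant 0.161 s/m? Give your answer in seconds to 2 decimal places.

4.90 s

Total absorption A = 313.6·0.12 + 522.2·0.06 + 313.6·0.01
  = 37.632 + 31.332 + 3.136 = 72.100 m^2 sabins.
Room volume: 2195.2 m³.
RT60 = 0.161 · V / A = 0.161 × 2195.2 / 72.100 = 4.90 s.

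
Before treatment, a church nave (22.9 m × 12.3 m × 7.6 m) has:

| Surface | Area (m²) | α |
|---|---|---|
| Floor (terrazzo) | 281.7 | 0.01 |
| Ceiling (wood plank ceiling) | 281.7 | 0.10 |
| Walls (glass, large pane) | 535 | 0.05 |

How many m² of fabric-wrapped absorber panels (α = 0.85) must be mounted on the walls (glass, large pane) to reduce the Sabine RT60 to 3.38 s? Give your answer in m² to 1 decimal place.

55.3

Total absorption A₁ = 281.7·0.01 + 281.7·0.10 + 535·0.05
  = 2.817 + 28.170 + 26.750 = 57.737 m² sabins.
V = 2140.692 m³. Target absorption A₂ = 0.161 × 2140.692 / 3.38 = 101.968 sabins.
Absorption to add: 101.968 − 57.737 = 44.231 sabins.
Net gain per m²: Δα = 0.85 − 0.05 = 0.80.
Area = ΔA/Δα = 44.231/0.80 = 55.3 m².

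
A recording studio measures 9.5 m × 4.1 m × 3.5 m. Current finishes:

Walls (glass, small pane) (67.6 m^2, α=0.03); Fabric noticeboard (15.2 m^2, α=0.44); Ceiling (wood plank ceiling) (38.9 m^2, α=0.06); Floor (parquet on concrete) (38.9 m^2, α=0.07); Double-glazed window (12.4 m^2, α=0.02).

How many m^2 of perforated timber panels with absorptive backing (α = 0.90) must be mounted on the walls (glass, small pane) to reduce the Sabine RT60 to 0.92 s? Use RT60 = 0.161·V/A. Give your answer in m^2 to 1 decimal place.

Equivalent absorption area: A₁ = 67.6*0.03 + 15.2*0.44 + 38.9*0.06 + 38.9*0.07 + 12.4*0.02 = 14.021 m^2.
Required A₂ = 0.161·136.325/0.92 = 23.857 sabins.
Absorption to add: 23.857 − 14.021 = 9.836 sabins.
Each m^2 of panel replacing the walls (glass, small pane) adds (0.90 − 0.03) = 0.87 sabins.
Panel area = 9.836 / 0.87 = 11.3 m^2.

11.3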